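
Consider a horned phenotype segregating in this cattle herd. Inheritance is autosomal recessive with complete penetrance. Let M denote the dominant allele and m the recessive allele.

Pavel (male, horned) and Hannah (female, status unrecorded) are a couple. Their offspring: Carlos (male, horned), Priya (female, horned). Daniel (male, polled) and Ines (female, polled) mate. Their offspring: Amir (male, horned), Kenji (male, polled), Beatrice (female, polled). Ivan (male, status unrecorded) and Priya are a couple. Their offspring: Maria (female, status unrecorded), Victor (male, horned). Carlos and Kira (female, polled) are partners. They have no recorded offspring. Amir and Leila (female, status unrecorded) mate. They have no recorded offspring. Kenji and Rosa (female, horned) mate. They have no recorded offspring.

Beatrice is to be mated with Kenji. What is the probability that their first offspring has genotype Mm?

Daniel is polled so carries M and passed m to Amir (mm), so Daniel is Mm.
Ines is polled so carries M and passed m to Amir (mm), so Ines is Mm.
Beatrice is a polled offspring of Daniel (Mm) × Ines (Mm), whose cross gives 1/4 MM : 1/2 Mm : 1/4 mm; conditioning on being polled, Beatrice is MM with probability 1/3, Mm with probability 2/3.
Kenji is a polled offspring of Daniel (Mm) × Ines (Mm), whose cross gives 1/4 MM : 1/2 Mm : 1/4 mm; conditioning on being polled, Kenji is MM with probability 1/3, Mm with probability 2/3.
Summing over parental genotype combinations, P(offspring has genotype Mm) = 2/9·1/2 + 2/9·1/2 + 4/9·1/2 = 4/9.

4/9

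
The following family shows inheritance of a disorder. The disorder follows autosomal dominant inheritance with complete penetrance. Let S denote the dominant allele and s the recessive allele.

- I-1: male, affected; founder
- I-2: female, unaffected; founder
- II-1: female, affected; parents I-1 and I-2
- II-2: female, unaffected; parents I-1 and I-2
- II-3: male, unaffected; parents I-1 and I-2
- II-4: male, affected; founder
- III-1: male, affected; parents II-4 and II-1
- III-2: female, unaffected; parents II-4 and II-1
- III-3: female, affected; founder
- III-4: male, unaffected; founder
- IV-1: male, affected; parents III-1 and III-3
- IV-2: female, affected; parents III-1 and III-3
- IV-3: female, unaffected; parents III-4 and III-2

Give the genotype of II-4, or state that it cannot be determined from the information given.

Ss

From phenotype alone, II-4 is SS or Ss.
II-4 is affected so carries S and passed s to III-2 (ss), so II-4 is Ss.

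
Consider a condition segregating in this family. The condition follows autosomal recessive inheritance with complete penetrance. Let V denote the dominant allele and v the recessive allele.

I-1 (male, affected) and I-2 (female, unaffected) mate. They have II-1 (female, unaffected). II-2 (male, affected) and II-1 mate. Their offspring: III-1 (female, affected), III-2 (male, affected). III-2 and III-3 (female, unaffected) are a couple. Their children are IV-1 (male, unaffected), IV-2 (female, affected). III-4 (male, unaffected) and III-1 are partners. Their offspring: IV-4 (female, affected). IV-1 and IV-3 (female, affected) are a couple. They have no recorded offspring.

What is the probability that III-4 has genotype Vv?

III-4 is unaffected so carries V and passed v to IV-4 (vv), so III-4 is Vv, giving P(Vv) = 1.

1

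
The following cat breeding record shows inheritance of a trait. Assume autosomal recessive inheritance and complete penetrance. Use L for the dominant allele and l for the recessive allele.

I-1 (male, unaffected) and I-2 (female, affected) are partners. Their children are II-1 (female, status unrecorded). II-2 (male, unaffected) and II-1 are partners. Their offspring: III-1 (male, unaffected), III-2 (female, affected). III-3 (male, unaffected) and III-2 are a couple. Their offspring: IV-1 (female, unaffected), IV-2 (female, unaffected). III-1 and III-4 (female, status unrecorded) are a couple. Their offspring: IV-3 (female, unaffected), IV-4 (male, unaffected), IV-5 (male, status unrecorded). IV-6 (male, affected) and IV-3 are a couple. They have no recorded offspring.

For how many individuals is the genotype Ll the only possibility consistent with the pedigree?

Obligate heterozygotes: II-2 is unaffected so carries L and passed l to III-2 (ll), so II-2 is Ll; IV-1 is unaffected so carries L and received l from III-2 (ll), so IV-1 is Ll; IV-2 is unaffected so carries L and received l from III-2 (ll), so IV-2 is Ll.
Every other individual is either homozygous by phenotype or has at least one consistent homozygous assignment, so the count is 3.

3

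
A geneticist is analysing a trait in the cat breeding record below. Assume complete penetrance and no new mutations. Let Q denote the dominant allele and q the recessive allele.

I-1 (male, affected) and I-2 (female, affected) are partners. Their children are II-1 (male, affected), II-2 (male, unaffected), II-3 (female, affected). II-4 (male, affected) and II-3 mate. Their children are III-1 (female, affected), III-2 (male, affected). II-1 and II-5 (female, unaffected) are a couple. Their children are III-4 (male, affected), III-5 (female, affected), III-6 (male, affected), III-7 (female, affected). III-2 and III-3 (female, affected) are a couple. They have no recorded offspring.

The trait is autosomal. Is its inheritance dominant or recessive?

dominant

I-1 and I-2 are both affected yet have an unaffected child II-2. Under a recessive model two affected parents are homozygous and every child would be affected, so the trait cannot be recessive.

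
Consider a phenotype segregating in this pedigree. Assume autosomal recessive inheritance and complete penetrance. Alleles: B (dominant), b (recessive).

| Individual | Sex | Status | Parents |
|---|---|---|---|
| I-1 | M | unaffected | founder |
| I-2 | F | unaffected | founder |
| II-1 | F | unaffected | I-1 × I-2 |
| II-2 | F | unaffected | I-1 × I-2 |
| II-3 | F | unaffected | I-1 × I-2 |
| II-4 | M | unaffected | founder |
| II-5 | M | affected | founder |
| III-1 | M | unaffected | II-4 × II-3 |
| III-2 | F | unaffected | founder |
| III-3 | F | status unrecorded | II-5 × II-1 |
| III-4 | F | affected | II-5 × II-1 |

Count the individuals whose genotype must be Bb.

1

Obligate heterozygotes: II-1 is unaffected so carries B and passed b to III-4 (bb), so II-1 is Bb.
Every other individual is either homozygous by phenotype or has at least one consistent homozygous assignment, so the count is 1.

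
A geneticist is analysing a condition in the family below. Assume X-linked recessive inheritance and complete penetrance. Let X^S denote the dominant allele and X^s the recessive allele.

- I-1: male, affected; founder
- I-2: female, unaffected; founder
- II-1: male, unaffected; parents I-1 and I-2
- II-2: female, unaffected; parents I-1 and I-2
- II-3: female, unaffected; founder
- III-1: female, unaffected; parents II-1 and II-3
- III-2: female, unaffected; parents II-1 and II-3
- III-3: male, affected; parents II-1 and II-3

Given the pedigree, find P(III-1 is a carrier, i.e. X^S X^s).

1/2

II-1 is unaffected, so II-1 is X^S Y.
II-3 is unaffected so carries S and passed s to III-3 (X^s Y), so II-3 is X^S X^s.
Their cross gives offspring ratios 1/2 X^S X^S : 1/2 X^S X^s. Conditioning on III-1 being unaffected, P(X^S X^s) = 1/2 / 1 = 1/2.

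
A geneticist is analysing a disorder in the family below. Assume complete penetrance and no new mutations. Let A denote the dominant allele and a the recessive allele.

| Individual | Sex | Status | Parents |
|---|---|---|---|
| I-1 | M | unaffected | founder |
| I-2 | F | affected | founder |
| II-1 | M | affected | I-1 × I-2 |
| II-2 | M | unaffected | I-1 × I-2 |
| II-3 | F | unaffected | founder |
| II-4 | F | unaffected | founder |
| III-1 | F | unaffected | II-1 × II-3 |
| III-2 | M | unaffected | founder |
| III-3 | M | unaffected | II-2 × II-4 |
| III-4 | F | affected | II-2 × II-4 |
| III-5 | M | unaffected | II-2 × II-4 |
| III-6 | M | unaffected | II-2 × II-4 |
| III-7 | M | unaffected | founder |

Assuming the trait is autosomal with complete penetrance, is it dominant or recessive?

II-2 and II-4 are both unaffected yet have an affected child III-4. Under dominance, an affected child requires at least one affected parent, so the trait cannot be dominant.

recessive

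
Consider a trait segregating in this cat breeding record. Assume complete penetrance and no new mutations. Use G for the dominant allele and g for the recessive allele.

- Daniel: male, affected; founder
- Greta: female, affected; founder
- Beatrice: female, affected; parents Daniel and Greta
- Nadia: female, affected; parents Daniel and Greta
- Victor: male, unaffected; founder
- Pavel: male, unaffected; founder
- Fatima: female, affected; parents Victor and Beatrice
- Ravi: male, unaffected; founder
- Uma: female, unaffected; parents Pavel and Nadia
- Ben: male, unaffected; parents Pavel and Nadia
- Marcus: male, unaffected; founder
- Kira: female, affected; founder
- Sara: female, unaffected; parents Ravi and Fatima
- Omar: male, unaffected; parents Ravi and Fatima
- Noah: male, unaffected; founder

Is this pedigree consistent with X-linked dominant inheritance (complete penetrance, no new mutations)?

A consistent assignment under X-linked dominant exists: Daniel X^G Y, Greta X^G X^g, Beatrice X^G X^G, Nadia X^G X^g, Victor X^g Y, Pavel X^g Y, Fatima X^G X^g, Ravi X^g Y, Uma X^g X^g, Ben X^g Y, Marcus X^g Y, Kira X^G X^G, Sara X^g X^g, Omar X^g Y, Noah X^g Y.
In this assignment every recorded phenotype matches its genotype and every non-founder's genotype is obtainable from its parents' genotypes, so the pedigree is consistent.

Yes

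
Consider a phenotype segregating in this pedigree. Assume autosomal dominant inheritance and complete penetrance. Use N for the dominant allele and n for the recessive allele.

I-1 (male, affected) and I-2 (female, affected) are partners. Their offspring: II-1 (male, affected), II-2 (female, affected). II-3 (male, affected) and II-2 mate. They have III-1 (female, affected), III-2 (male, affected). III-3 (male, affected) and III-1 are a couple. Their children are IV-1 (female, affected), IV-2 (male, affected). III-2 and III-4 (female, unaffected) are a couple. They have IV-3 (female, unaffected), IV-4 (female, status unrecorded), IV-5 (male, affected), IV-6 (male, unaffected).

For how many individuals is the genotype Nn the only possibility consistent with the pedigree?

Obligate heterozygotes: III-2 is affected so carries N and passed n to IV-3 (nn), so III-2 is Nn; IV-5 is affected so carries N and received n from III-4 (nn), so IV-5 is Nn.
Every other individual is either homozygous by phenotype or has at least one consistent homozygous assignment, so the count is 2.

2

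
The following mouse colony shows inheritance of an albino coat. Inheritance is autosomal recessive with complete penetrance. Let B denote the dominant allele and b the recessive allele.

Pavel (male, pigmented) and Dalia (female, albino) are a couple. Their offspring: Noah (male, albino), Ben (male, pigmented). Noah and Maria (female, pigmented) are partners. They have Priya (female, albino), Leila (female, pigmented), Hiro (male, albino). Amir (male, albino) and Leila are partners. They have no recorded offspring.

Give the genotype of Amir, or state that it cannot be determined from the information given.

bb

Amir is albino, so Amir is bb.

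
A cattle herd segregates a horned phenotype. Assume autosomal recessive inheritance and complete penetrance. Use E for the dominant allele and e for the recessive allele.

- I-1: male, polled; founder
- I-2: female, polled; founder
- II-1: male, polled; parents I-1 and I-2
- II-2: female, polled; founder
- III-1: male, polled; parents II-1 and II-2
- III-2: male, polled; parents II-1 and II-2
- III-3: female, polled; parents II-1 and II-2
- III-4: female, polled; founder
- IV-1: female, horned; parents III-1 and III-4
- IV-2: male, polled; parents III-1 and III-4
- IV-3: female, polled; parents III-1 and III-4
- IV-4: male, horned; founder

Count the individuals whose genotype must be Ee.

Obligate heterozygotes: III-1 is polled so carries E and passed e to IV-1 (ee), so III-1 is Ee; III-4 is polled so carries E and passed e to IV-1 (ee), so III-4 is Ee.
Every other individual is either homozygous by phenotype or has at least one consistent homozygous assignment, so the count is 2.

2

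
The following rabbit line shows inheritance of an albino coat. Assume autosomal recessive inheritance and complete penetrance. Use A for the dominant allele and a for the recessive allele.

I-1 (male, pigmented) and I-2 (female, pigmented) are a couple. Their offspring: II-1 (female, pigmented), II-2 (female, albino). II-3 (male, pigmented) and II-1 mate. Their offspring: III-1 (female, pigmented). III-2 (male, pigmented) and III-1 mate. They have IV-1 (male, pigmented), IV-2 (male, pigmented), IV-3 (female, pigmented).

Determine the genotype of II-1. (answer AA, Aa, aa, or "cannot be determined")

cannot be determined

II-1's phenotype allows AA or Aa, and no parent or child forces a single allele at both positions; consistent genotype assignments exist with II-1 as AA or Aa.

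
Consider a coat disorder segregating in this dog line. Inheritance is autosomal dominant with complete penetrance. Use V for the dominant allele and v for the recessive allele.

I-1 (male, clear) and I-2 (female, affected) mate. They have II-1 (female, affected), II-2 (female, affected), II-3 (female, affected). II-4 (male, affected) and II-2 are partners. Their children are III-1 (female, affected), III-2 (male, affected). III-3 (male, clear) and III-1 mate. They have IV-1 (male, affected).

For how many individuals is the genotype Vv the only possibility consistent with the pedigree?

4

Obligate heterozygotes: II-1 is affected so carries V and received v from I-1 (vv), so II-1 is Vv; II-2 is affected so carries V and received v from I-1 (vv), so II-2 is Vv; II-3 is affected so carries V and received v from I-1 (vv), so II-3 is Vv; IV-1 is affected so carries V and received v from III-3 (vv), so IV-1 is Vv.
Every other individual is either homozygous by phenotype or has at least one consistent homozygous assignment, so the count is 4.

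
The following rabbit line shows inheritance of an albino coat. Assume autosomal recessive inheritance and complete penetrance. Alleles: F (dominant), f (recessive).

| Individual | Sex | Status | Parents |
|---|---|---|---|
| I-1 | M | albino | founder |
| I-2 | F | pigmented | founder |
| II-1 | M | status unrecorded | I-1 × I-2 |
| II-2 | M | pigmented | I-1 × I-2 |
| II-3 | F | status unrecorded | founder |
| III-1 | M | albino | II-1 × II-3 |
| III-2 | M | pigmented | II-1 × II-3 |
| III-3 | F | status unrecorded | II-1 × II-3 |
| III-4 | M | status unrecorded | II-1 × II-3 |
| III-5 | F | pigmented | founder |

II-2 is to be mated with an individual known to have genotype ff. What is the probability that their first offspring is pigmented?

1/2

II-2 is pigmented so carries F and received f from I-1 (ff), so II-2 is Ff.
The cross gives 1/2 Ff : 1/2 ff, so P(offspring is pigmented) = 1/2.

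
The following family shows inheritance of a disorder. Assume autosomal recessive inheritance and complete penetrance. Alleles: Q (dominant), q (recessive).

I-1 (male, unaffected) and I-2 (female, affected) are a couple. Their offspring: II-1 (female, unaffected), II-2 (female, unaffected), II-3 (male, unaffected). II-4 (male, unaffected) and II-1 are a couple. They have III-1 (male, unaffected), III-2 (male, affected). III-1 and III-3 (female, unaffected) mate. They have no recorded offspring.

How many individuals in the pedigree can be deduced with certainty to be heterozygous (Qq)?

4

Obligate heterozygotes: II-1 is unaffected so carries Q and received q from I-2 (qq), so II-1 is Qq; II-2 is unaffected so carries Q and received q from I-2 (qq), so II-2 is Qq; II-3 is unaffected so carries Q and received q from I-2 (qq), so II-3 is Qq; II-4 is unaffected so carries Q and passed q to III-2 (qq), so II-4 is Qq.
Every other individual is either homozygous by phenotype or has at least one consistent homozygous assignment, so the count is 4.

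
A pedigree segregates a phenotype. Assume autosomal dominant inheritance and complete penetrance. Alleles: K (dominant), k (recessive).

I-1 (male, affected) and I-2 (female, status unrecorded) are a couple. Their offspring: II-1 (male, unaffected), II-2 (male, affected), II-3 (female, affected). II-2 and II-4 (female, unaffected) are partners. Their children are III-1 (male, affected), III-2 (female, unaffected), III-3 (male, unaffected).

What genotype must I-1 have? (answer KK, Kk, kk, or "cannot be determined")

Kk

From phenotype alone, I-1 is KK or Kk.
I-1 is affected so carries K and passed k to II-1 (kk), so I-1 is Kk.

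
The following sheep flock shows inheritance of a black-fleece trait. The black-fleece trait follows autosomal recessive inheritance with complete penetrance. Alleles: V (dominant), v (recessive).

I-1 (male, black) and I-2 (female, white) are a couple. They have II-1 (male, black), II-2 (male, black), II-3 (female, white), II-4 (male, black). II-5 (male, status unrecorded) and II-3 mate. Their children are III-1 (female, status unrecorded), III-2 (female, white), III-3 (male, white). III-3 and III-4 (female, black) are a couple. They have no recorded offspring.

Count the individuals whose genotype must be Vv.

Obligate heterozygotes: I-2 is white so carries V and passed v to II-1 (vv), so I-2 is Vv; II-3 is white so carries V and received v from I-1 (vv), so II-3 is Vv.
Every other individual is either homozygous by phenotype or has at least one consistent homozygous assignment, so the count is 2.

2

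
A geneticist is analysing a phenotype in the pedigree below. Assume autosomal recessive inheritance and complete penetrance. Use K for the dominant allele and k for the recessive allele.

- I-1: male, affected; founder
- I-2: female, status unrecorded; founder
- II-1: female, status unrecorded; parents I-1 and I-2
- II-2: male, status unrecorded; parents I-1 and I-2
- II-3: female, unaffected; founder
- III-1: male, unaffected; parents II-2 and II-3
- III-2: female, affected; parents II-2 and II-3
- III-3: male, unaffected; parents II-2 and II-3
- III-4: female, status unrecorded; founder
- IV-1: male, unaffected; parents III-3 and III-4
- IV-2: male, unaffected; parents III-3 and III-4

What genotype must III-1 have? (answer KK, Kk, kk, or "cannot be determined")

cannot be determined

III-1's phenotype allows KK or Kk, and no parent or child forces a single allele at both positions; consistent genotype assignments exist with III-1 as KK or Kk.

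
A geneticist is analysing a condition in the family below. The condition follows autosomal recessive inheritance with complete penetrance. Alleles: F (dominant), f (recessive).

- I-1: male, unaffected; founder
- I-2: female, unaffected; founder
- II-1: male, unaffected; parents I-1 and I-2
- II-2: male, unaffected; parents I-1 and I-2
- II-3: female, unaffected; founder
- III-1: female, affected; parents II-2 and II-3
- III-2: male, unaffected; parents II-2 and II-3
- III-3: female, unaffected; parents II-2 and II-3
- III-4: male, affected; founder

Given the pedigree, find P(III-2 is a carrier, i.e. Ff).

II-2 is unaffected so carries F and passed f to III-1 (ff), so II-2 is Ff.
II-3 is unaffected so carries F and passed f to III-1 (ff), so II-3 is Ff.
Their cross gives offspring ratios 1/4 FF : 1/2 Ff : 1/4 ff. Conditioning on III-2 being unaffected, P(Ff) = 1/2 / 3/4 = 2/3.

2/3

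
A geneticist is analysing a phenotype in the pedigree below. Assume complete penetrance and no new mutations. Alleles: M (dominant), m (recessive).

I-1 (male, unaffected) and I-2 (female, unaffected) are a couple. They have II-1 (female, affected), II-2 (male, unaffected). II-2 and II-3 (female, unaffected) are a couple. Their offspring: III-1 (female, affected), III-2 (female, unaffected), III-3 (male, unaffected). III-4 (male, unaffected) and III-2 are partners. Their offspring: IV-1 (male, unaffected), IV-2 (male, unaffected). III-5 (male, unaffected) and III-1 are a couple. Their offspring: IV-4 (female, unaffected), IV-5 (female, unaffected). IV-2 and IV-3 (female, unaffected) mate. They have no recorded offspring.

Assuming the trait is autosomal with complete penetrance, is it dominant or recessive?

recessive

I-1 and I-2 are both unaffected yet have an affected child II-1. Under dominance, an affected child requires at least one affected parent, so the trait cannot be dominant.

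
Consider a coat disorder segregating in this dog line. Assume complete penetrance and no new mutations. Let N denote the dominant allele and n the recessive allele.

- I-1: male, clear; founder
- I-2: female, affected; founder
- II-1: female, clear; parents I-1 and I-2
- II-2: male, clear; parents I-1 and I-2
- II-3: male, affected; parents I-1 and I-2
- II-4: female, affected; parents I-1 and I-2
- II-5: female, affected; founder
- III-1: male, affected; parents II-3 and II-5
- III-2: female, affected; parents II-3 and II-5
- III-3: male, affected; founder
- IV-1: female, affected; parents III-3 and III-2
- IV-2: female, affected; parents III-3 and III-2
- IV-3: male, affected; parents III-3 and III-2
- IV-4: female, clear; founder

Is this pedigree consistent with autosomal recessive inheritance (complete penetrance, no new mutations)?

Yes

A consistent assignment under autosomal recessive exists: I-1 Nn, I-2 nn, II-1 Nn, II-2 Nn, II-3 nn, II-4 nn, II-5 nn, III-1 nn, III-2 nn, III-3 nn, IV-1 nn, IV-2 nn, IV-3 nn, IV-4 NN.
In this assignment every recorded phenotype matches its genotype and every non-founder's genotype is obtainable from its parents' genotypes, so the pedigree is consistent.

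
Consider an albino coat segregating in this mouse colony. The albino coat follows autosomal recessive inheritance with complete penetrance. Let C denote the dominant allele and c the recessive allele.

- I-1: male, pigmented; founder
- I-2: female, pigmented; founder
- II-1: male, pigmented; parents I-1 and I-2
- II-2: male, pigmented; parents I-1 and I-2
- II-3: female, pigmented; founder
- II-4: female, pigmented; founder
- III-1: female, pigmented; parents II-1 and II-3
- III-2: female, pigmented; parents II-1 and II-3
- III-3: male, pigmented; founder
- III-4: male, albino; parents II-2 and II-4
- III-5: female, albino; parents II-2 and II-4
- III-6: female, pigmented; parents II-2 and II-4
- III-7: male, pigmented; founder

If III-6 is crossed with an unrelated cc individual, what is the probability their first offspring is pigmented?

II-2 is pigmented so carries C and passed c to III-4 (cc), so II-2 is Cc.
II-4 is pigmented so carries C and passed c to III-4 (cc), so II-4 is Cc.
III-6 is a pigmented offspring of II-2 (Cc) × II-4 (Cc), whose cross gives 1/4 CC : 1/2 Cc : 1/4 cc; conditioning on being pigmented, III-6 is CC with probability 1/3, Cc with probability 2/3.
Summing over parental genotype combinations, P(offspring is pigmented) = 1/3·1 + 2/3·1/2 = 2/3.

2/3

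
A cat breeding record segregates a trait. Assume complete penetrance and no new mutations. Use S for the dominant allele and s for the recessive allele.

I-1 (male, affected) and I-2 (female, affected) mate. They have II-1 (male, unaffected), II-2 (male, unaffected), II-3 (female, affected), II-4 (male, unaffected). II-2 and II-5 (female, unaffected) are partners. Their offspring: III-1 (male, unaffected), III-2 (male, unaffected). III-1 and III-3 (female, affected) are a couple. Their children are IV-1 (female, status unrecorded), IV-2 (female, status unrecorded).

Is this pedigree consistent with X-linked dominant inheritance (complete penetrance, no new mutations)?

Yes

A consistent assignment under X-linked dominant exists: I-1 X^S Y, I-2 X^S X^s, II-1 X^s Y, II-2 X^s Y, II-3 X^S X^S, II-4 X^s Y, II-5 X^s X^s, III-1 X^s Y, III-2 X^s Y, III-3 X^S X^S, IV-1 X^S X^s, IV-2 X^S X^s.
In this assignment every recorded phenotype matches its genotype and every non-founder's genotype is obtainable from its parents' genotypes, so the pedigree is consistent.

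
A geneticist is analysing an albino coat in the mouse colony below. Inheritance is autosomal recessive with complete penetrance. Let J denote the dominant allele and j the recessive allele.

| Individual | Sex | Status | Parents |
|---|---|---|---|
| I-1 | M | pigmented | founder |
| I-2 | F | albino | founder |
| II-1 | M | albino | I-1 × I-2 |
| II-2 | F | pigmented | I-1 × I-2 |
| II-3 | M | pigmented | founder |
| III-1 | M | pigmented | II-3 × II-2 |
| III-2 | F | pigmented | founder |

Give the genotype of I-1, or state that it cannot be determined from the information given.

From phenotype alone, I-1 is JJ or Jj.
I-1 is pigmented so carries J and passed j to II-1 (jj), so I-1 is Jj.

Jj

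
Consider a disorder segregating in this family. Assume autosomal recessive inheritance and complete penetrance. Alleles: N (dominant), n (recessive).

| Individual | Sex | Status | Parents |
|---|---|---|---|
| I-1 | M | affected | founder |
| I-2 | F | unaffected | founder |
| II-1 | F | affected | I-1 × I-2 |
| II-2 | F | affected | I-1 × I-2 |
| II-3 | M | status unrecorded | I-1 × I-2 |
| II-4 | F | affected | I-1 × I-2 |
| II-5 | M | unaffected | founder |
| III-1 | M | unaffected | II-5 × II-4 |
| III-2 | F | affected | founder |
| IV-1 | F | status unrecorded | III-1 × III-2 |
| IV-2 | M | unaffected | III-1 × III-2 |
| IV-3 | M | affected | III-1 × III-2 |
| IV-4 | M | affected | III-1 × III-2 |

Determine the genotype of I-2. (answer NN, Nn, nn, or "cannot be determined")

From phenotype alone, I-2 is NN or Nn.
I-2 is unaffected so carries N and passed n to II-1 (nn), so I-2 is Nn.

Nn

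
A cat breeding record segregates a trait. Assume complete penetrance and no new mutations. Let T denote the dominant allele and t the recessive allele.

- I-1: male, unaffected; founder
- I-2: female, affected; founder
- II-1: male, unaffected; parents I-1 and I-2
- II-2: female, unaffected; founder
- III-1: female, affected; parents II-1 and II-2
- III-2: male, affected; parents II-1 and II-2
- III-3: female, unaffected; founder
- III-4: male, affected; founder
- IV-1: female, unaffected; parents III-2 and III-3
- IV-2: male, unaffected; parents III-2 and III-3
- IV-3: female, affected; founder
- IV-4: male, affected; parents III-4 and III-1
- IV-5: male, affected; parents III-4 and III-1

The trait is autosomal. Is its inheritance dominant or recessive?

II-1 and II-2 are both unaffected yet have an affected child III-1. Under dominance, an affected child requires at least one affected parent, so the trait cannot be dominant.

recessive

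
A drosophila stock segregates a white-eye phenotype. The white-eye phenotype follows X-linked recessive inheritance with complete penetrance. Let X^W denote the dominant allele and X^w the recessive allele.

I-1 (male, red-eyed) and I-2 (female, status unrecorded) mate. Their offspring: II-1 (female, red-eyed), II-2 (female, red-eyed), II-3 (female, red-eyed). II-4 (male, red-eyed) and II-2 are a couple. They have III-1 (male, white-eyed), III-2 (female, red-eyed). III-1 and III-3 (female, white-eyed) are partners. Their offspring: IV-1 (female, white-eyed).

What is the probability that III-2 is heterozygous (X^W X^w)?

II-4 is red-eyed, so II-4 is X^W Y.
II-2 is red-eyed so carries W and passed w to III-1 (X^w Y), so II-2 is X^W X^w.
Their cross gives offspring ratios 1/2 X^W X^W : 1/2 X^W X^w. Conditioning on III-2 being red-eyed, P(X^W X^w) = 1/2 / 1 = 1/2.

1/2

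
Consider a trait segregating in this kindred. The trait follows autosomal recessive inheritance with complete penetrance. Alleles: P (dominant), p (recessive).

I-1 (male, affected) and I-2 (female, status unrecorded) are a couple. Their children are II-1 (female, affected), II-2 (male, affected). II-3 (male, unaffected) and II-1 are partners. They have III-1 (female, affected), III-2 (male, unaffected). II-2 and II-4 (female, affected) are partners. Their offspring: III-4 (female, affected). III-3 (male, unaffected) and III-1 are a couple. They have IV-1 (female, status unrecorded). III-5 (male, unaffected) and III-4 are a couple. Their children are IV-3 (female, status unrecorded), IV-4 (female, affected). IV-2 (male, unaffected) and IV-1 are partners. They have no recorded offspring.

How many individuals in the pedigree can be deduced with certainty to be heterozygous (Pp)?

3

Obligate heterozygotes: II-3 is unaffected so carries P and passed p to III-1 (pp), so II-3 is Pp; III-2 is unaffected so carries P and received p from II-1 (pp), so III-2 is Pp; III-5 is unaffected so carries P and passed p to IV-4 (pp), so III-5 is Pp.
Every other individual is either homozygous by phenotype or has at least one consistent homozygous assignment, so the count is 3.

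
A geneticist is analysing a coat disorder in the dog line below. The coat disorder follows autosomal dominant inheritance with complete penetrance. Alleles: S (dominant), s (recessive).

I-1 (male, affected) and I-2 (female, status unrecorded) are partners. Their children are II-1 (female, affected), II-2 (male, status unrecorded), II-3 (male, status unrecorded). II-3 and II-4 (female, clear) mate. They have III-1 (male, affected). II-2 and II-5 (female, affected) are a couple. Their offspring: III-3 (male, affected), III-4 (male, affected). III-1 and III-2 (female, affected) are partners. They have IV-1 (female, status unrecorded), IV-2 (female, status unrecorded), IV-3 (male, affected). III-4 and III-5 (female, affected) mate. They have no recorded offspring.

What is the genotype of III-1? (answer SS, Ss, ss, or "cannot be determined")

Ss

From phenotype alone, III-1 is SS or Ss.
III-1 is affected so carries S and received s from II-4 (ss), so III-1 is Ss.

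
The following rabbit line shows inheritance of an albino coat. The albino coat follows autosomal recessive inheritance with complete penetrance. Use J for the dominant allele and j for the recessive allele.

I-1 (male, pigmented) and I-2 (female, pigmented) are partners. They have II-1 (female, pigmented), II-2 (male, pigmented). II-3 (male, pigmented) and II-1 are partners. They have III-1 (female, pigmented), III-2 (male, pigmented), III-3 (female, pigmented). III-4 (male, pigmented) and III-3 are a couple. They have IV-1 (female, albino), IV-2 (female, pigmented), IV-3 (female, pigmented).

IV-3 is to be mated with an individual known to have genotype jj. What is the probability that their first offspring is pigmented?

2/3

III-4 is pigmented so carries J and passed j to IV-1 (jj), so III-4 is Jj.
III-3 is pigmented so carries J and passed j to IV-1 (jj), so III-3 is Jj.
IV-3 is a pigmented offspring of III-4 (Jj) × III-3 (Jj), whose cross gives 1/4 JJ : 1/2 Jj : 1/4 jj; conditioning on being pigmented, IV-3 is JJ with probability 1/3, Jj with probability 2/3.
Summing over parental genotype combinations, P(offspring is pigmented) = 1/3·1 + 2/3·1/2 = 2/3.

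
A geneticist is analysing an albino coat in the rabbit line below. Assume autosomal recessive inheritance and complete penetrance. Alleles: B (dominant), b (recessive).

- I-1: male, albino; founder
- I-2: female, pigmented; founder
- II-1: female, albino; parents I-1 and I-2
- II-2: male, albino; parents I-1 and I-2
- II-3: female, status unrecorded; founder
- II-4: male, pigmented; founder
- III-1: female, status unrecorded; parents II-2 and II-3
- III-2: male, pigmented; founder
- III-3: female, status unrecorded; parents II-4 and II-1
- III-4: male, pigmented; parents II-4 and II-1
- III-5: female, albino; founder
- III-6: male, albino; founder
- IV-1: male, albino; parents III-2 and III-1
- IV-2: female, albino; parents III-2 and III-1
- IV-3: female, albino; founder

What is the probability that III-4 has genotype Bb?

III-4 is pigmented so carries B and received b from II-1 (bb), so III-4 is Bb, giving P(Bb) = 1.

1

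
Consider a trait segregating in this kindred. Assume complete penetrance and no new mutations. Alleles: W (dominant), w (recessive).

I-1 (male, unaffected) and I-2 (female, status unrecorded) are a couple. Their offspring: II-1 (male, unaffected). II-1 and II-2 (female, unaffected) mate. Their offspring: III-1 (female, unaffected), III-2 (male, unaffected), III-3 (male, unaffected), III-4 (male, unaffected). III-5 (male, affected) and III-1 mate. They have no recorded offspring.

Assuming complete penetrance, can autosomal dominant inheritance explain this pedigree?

Yes

A consistent assignment under autosomal dominant exists: I-1 ww, I-2 Ww, II-1 ww, II-2 ww, III-1 ww, III-2 ww, III-3 ww, III-4 ww, III-5 WW.
In this assignment every recorded phenotype matches its genotype and every non-founder's genotype is obtainable from its parents' genotypes, so the pedigree is consistent.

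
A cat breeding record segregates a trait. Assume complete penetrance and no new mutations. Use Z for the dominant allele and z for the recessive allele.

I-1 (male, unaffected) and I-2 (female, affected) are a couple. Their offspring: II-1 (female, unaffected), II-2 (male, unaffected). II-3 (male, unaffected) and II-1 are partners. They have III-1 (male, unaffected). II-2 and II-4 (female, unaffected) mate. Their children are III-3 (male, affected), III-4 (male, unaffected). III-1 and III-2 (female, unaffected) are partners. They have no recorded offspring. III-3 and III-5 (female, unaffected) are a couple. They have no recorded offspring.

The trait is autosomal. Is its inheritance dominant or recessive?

recessive

II-2 and II-4 are both unaffected yet have an affected child III-3. Under dominance, an affected child requires at least one affected parent, so the trait cannot be dominant.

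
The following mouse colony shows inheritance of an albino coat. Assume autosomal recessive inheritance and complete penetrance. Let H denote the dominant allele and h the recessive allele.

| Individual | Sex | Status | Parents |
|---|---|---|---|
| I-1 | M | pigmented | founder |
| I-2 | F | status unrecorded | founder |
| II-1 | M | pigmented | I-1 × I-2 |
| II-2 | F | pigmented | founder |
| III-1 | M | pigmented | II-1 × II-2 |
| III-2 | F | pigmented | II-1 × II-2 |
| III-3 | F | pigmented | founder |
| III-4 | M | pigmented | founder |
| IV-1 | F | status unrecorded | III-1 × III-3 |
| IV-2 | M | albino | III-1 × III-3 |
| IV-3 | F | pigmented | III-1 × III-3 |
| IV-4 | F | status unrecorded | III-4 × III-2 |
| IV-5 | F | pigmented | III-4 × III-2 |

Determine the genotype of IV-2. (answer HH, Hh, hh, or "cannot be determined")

IV-2 is albino, so IV-2 is hh.

hh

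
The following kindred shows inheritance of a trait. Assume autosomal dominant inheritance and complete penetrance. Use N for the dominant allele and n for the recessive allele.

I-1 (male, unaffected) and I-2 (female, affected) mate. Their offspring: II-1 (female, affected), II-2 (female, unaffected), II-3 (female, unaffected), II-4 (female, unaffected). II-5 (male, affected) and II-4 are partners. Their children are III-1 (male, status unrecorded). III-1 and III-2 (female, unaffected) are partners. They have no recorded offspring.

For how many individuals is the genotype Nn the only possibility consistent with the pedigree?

2

Obligate heterozygotes: I-2 is affected so carries N and passed n to II-2 (nn), so I-2 is Nn; II-1 is affected so carries N and received n from I-1 (nn), so II-1 is Nn.
Every other individual is either homozygous by phenotype or has at least one consistent homozygous assignment, so the count is 2.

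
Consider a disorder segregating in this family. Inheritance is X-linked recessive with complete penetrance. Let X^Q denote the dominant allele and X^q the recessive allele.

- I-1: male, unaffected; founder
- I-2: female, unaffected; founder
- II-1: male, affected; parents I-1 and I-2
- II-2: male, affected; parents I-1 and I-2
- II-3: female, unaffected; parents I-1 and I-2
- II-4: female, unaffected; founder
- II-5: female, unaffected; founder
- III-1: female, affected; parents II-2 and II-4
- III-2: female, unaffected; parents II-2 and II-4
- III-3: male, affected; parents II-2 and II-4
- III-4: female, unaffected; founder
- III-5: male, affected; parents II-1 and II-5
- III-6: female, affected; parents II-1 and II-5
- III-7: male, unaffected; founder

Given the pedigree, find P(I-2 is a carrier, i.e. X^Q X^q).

I-2 is unaffected so carries Q and passed q to II-1 (X^q Y), so I-2 is X^Q X^q, giving P(X^Q X^q) = 1.

1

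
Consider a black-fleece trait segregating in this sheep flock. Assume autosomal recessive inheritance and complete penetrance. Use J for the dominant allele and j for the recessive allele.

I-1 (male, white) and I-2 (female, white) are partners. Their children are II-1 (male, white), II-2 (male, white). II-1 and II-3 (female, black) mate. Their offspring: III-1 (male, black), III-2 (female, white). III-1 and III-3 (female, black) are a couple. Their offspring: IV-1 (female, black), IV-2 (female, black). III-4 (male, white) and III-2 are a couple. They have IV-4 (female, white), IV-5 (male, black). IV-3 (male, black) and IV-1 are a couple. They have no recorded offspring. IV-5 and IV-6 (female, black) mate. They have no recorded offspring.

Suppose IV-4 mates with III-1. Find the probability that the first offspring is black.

1/3

III-4 is white so carries J and passed j to IV-5 (jj), so III-4 is Jj.
III-2 is white so carries J and received j from II-3 (jj), so III-2 is Jj.
IV-4 is a white offspring of III-4 (Jj) × III-2 (Jj), whose cross gives 1/4 JJ : 1/2 Jj : 1/4 jj; conditioning on being white, IV-4 is JJ with probability 1/3, Jj with probability 2/3.
III-1 is black, so III-1 is jj.
Summing over parental genotype combinations, P(offspring is black) = 2/3·1/2 = 1/3.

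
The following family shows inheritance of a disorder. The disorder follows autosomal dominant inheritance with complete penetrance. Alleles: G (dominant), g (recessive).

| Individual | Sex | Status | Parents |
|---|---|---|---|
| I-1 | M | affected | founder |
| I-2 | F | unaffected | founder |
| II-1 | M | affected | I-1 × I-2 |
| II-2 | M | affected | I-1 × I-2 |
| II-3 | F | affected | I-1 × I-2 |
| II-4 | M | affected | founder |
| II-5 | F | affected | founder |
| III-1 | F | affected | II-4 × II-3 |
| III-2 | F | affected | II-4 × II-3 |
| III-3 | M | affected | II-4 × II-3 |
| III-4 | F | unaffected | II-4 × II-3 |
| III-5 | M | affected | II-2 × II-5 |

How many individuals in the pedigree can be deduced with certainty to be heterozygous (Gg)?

Obligate heterozygotes: II-1 is affected so carries G and received g from I-2 (gg), so II-1 is Gg; II-2 is affected so carries G and received g from I-2 (gg), so II-2 is Gg; II-3 is affected so carries G and received g from I-2 (gg), so II-3 is Gg; II-4 is affected so carries G and passed g to III-4 (gg), so II-4 is Gg.
Every other individual is either homozygous by phenotype or has at least one consistent homozygous assignment, so the count is 4.

4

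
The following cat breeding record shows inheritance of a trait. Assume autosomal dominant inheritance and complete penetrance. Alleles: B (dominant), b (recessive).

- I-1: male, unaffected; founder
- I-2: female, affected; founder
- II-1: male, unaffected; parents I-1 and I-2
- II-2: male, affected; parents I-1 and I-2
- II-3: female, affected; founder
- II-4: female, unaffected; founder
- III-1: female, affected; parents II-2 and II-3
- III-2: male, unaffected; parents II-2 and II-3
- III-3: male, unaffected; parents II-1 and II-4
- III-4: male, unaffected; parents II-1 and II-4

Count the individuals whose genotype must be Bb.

Obligate heterozygotes: I-2 is affected so carries B and passed b to II-1 (bb), so I-2 is Bb; II-2 is affected so carries B and received b from I-1 (bb), so II-2 is Bb; II-3 is affected so carries B and passed b to III-2 (bb), so II-3 is Bb.
Every other individual is either homozygous by phenotype or has at least one consistent homozygous assignment, so the count is 3.

3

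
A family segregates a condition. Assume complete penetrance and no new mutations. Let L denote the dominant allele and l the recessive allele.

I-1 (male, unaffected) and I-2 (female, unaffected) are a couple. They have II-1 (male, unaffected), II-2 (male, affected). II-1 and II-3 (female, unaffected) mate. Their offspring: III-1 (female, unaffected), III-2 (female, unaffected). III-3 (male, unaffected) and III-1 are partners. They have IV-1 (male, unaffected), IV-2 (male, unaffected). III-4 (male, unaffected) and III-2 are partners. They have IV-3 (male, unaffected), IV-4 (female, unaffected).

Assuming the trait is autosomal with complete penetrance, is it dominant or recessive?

I-1 and I-2 are both unaffected yet have an affected child II-2. Under dominance, an affected child requires at least one affected parent, so the trait cannot be dominant.

recessive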